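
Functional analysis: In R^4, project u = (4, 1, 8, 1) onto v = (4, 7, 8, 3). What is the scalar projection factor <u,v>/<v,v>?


Computing <u,v> = 4*4 + 1*7 + 8*8 + 1*3 = 90
Computing <v,v> = 4^2 + 7^2 + 8^2 + 3^2 = 138
Projection coefficient = 90/138 = 0.6522

0.6522


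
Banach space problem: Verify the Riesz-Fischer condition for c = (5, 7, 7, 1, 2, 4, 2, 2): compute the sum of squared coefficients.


sum |c_n|^2 = 5^2 + 7^2 + 7^2 + 1^2 + 2^2 + 4^2 + 2^2 + 2^2
= 25 + 49 + 49 + 1 + 4 + 16 + 4 + 4
= 152

152


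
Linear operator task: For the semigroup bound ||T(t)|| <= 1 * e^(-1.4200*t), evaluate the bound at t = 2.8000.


||T(2.8000)|| <= 1 * exp(-1.4200 * 2.8000)
= 1 * exp(-3.9760)
= 1 * 0.0188
= 0.0188

0.0188


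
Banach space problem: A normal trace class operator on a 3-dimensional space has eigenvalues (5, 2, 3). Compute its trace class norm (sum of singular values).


For a normal operator, singular values equal |eigenvalues|.
Trace norm = sum |lambda_i| = 5 + 2 + 3
= 10

10


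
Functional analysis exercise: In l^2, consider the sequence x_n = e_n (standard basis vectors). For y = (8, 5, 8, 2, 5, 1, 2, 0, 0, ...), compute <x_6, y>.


x_6 = e_6 is the standard basis vector with 1 in position 6.
<x_6, y> = y_6 = 1
As n -> infinity, <x_n, y> -> 0, confirming weak convergence of (x_n) to 0.

1


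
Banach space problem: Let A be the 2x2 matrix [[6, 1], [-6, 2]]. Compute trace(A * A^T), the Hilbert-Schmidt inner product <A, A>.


trace(A * A^T) = sum of squares of all entries
= 6^2 + 1^2 + (-6)^2 + 2^2
= 36 + 1 + 36 + 4
= 77

77


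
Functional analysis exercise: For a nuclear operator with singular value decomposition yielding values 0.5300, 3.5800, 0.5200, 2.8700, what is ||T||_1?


The nuclear norm is the sum of all singular values.
||T||_1 = 0.5300 + 3.5800 + 0.5200 + 2.8700
= 7.5000

7.5000


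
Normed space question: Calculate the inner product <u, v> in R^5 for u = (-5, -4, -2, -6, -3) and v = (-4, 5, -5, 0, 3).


Computing the standard inner product <u, v> = sum u_i * v_i
= -5*-4 + -4*5 + -2*-5 + -6*0 + -3*3
= 20 + -20 + 10 + 0 + -9
= 1

1


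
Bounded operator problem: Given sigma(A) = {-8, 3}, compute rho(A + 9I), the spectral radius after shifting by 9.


Spectrum of A + 9I = {1, 12}
Spectral radius = max |lambda| over the shifted spectrum
= max(1, 12) = 12

12


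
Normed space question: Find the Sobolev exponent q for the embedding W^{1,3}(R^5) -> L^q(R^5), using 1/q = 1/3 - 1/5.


Using the Sobolev embedding formula: 1/q = 1/p - k/n
1/q = 1/3 - 1/5 = 2/15
q = 1/(2/15) = 15/2 = 7.5000

7.5000


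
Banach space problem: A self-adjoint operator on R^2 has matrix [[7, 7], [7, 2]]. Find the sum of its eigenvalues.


For a self-adjoint (symmetric) matrix, the eigenvalues are real.
The sum of eigenvalues equals the trace of the matrix.
trace = 7 + 2 = 9

9


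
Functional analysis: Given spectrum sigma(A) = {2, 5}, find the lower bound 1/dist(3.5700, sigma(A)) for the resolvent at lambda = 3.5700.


dist(3.5700, {2, 5}) = min(|3.5700 - 2|, |3.5700 - 5|)
= min(1.5700, 1.4300) = 1.4300
Resolvent bound = 1/1.4300 = 0.6993

0.6993


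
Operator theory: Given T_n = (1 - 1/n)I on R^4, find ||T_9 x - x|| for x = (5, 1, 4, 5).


T_9 x - x = (1 - 1/9)x - x = -x/9
||x|| = sqrt(67) = 8.1854
||T_9 x - x|| = ||x||/9 = 8.1854/9 = 0.9095

0.9095


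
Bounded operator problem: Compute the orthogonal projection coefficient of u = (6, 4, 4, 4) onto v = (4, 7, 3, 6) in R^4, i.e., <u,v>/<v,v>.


Computing <u,v> = 6*4 + 4*7 + 4*3 + 4*6 = 88
Computing <v,v> = 4^2 + 7^2 + 3^2 + 6^2 = 110
Projection coefficient = 88/110 = 0.8000

0.8000


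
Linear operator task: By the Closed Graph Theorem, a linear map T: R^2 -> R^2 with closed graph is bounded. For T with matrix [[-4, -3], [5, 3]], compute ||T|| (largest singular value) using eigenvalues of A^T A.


A^T A = [[41, 27], [27, 18]]
trace(A^T A) = 59, det(A^T A) = 9
discriminant = 59^2 - 4*9 = 3445
Largest eigenvalue of A^T A = (trace + sqrt(disc))/2 = 58.8471
||T|| = sqrt(58.8471) = 7.6712

7.6712


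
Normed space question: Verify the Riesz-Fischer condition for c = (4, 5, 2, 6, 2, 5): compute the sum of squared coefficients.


sum |c_n|^2 = 4^2 + 5^2 + 2^2 + 6^2 + 2^2 + 5^2
= 16 + 25 + 4 + 36 + 4 + 25
= 110

110


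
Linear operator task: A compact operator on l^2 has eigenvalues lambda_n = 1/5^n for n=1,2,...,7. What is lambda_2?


The eigenvalue formula gives lambda_2 = 1/5^2
= 1/25
= 0.0400

0.0400


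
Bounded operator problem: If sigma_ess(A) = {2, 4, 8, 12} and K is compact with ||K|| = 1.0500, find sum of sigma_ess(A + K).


By Weyl's theorem, the essential spectrum is invariant under compact perturbations.
sigma_ess(A + K) = sigma_ess(A) = {2, 4, 8, 12}
Sum = 2 + 4 + 8 + 12 = 26

26


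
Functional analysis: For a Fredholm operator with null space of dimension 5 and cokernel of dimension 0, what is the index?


The Fredholm index is defined as ind(T) = dim(ker T) - dim(coker T)
= 5 - 0
= 5

5


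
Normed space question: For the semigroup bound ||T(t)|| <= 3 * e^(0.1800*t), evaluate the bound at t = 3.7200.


||T(3.7200)|| <= 3 * exp(0.1800 * 3.7200)
= 3 * exp(0.6696)
= 3 * 1.9535
= 5.8604

5.8604


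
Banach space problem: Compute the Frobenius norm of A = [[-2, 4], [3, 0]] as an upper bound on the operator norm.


||A||_F^2 = sum a_ij^2
= (-2)^2 + 4^2 + 3^2 + 0^2
= 4 + 16 + 9 + 0 = 29
||A||_F = sqrt(29) = 5.3852

5.3852


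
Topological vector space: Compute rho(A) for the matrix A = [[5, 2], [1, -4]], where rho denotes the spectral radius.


For a 2x2 matrix, eigenvalues satisfy lambda^2 - (trace)*lambda + det = 0
trace = 5 + -4 = 1
det = 5*-4 - 2*1 = -22
discriminant = 1^2 - 4*(-22) = 89
spectral radius = max |eigenvalue| = 5.2170

5.2170


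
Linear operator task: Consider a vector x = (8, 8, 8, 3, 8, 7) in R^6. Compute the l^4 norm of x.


The l^4 norm = (sum |x_i|^4)^(1/4)
Sum of 4th powers = 4096 + 4096 + 4096 + 81 + 4096 + 2401 = 18866
||x||_4 = (18866)^(1/4) = 11.7198

11.7198


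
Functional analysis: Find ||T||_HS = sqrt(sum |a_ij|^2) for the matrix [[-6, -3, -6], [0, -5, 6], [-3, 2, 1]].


The Hilbert-Schmidt norm is sqrt(sum of squares of all entries).
Sum of squares = (-6)^2 + (-3)^2 + (-6)^2 + 0^2 + (-5)^2 + 6^2 + (-3)^2 + 2^2 + 1^2
= 36 + 9 + 36 + 0 + 25 + 36 + 9 + 4 + 1 = 156
||T||_HS = sqrt(156) = 12.4900

12.4900


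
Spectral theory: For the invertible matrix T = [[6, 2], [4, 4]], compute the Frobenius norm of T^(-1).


det(T) = 6*4 - 2*4 = 16
T^(-1) = (1/16) * [[4, -2], [-4, 6]] = [[0.2500, -0.1250], [-0.2500, 0.3750]]
||T^(-1)||_F^2 = 0.2500^2 + (-0.1250)^2 + (-0.2500)^2 + 0.3750^2 = 0.2812
||T^(-1)||_F = sqrt(0.2812) = 0.5303

0.5303


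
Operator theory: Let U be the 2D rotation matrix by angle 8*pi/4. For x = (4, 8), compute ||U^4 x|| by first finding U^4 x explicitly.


U is a rotation by theta = 8*pi/4
U^4 = rotation by 4*theta = 32*pi/4 = 0*pi/4 (mod 2*pi)
cos(0*pi/4) = 1.0000, sin(0*pi/4) = 0.0000
U^4 x = (1.0000 * 4 - 0.0000 * 8, 0.0000 * 4 + 1.0000 * 8)
= (4.0000, 8.0000)
||U^4 x|| = sqrt(4.0000^2 + 8.0000^2) = sqrt(80.0000) = 8.9443

8.9443


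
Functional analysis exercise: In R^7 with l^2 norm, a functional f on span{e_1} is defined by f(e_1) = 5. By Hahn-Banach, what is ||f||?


The norm of f is given by ||f|| = sup_{||x||=1} |f(x)|.
On span{e_1}, ||e_1|| = 1, so ||f|| = |f(e_1)| / ||e_1||
= |5| / 1 = 5.0000

5.0000


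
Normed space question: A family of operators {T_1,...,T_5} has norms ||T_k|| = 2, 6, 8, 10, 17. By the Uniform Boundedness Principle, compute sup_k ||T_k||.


By the Uniform Boundedness Principle, the supremum of norms is finite.
sup_k ||T_k|| = max(2, 6, 8, 10, 17) = 17

17


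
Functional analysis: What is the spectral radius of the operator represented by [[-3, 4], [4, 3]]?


For a 2x2 matrix, eigenvalues satisfy lambda^2 - (trace)*lambda + det = 0
trace = -3 + 3 = 0
det = -3*3 - 4*4 = -25
discriminant = 0^2 - 4*(-25) = 100
spectral radius = max |eigenvalue| = 5.0000

5.0000


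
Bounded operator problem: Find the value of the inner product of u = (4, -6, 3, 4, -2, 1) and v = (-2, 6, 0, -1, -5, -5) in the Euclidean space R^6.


Computing the standard inner product <u, v> = sum u_i * v_i
= 4*-2 + -6*6 + 3*0 + 4*-1 + -2*-5 + 1*-5
= -8 + -36 + 0 + -4 + 10 + -5
= -43

-43


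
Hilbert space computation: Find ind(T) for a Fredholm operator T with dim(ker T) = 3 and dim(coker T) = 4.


The Fredholm index is defined as ind(T) = dim(ker T) - dim(coker T)
= 3 - 4
= -1

-1


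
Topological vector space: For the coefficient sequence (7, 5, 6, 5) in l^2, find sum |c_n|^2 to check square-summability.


sum |c_n|^2 = 7^2 + 5^2 + 6^2 + 5^2
= 49 + 25 + 36 + 25
= 135

135


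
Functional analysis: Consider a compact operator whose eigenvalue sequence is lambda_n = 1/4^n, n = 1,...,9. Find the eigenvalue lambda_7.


The eigenvalue formula gives lambda_7 = 1/4^7
= 1/16384
= 6.1035e-05

6.1035e-05


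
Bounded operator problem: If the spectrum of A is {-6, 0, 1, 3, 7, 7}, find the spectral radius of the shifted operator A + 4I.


Spectrum of A + 4I = {-2, 4, 5, 7, 11, 11}
Spectral radius = max |lambda| over the shifted spectrum
= max(2, 4, 5, 7, 11, 11) = 11

11


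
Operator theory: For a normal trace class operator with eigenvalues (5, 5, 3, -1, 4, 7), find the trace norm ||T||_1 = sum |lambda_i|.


For a normal operator, singular values equal |eigenvalues|.
Trace norm = sum |lambda_i| = 5 + 5 + 3 + 1 + 4 + 7
= 25

25


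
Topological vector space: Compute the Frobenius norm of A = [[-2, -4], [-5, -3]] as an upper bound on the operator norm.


||A||_F^2 = sum a_ij^2
= (-2)^2 + (-4)^2 + (-5)^2 + (-3)^2
= 4 + 16 + 25 + 9 = 54
||A||_F = sqrt(54) = 7.3485

7.3485


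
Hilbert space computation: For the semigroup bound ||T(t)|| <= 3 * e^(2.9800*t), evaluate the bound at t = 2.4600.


||T(2.4600)|| <= 3 * exp(2.9800 * 2.4600)
= 3 * exp(7.3308)
= 3 * 1526.6026
= 4579.8077

4579.8077


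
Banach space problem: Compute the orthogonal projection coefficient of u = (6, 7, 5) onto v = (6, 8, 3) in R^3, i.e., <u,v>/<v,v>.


Computing <u,v> = 6*6 + 7*8 + 5*3 = 107
Computing <v,v> = 6^2 + 8^2 + 3^2 = 109
Projection coefficient = 107/109 = 0.9817

0.9817


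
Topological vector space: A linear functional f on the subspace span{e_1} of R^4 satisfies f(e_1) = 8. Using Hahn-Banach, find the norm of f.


The norm of f is given by ||f|| = sup_{||x||=1} |f(x)|.
On span{e_1}, ||e_1|| = 1, so ||f|| = |f(e_1)| / ||e_1||
= |8| / 1 = 8.0000

8.0000


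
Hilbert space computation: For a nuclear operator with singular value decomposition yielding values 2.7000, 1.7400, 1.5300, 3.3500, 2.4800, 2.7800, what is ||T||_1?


The nuclear norm is the sum of all singular values.
||T||_1 = 2.7000 + 1.7400 + 1.5300 + 3.3500 + 2.4800 + 2.7800
= 14.5800

14.5800


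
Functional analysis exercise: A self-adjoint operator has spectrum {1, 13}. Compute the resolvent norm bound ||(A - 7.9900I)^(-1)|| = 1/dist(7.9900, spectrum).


dist(7.9900, {1, 13}) = min(|7.9900 - 1|, |7.9900 - 13|)
= min(6.9900, 5.0100) = 5.0100
Resolvent bound = 1/5.0100 = 0.1996

0.1996


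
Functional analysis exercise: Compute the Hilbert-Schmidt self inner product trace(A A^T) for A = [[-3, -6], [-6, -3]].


trace(A * A^T) = sum of squares of all entries
= (-3)^2 + (-6)^2 + (-6)^2 + (-3)^2
= 9 + 36 + 36 + 9
= 90

90


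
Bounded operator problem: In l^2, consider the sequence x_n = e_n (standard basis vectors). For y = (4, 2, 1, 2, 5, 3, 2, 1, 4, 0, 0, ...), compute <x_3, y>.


x_3 = e_3 is the standard basis vector with 1 in position 3.
<x_3, y> = y_3 = 1
As n -> infinity, <x_n, y> -> 0, confirming weak convergence of (x_n) to 0.

1


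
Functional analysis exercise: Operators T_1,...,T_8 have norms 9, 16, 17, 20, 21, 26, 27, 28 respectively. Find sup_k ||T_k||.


By the Uniform Boundedness Principle, the supremum of norms is finite.
sup_k ||T_k|| = max(9, 16, 17, 20, 21, 26, 27, 28) = 28

28


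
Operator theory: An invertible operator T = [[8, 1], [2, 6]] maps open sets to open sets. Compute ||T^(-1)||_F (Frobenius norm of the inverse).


det(T) = 8*6 - 1*2 = 46
T^(-1) = (1/46) * [[6, -1], [-2, 8]] = [[0.1304, -0.0217], [-0.0435, 0.1739]]
||T^(-1)||_F^2 = 0.1304^2 + (-0.0217)^2 + (-0.0435)^2 + 0.1739^2 = 0.0496
||T^(-1)||_F = sqrt(0.0496) = 0.2228

0.2228


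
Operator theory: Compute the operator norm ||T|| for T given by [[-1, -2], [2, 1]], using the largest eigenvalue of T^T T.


A^T A = [[5, 4], [4, 5]]
trace(A^T A) = 10, det(A^T A) = 9
discriminant = 10^2 - 4*9 = 64
Largest eigenvalue of A^T A = (trace + sqrt(disc))/2 = 9.0000
||T|| = sqrt(9.0000) = 3.0000

3.0000


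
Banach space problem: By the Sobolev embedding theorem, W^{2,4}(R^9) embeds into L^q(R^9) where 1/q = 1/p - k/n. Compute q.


Using the Sobolev embedding formula: 1/q = 1/p - k/n
1/q = 1/4 - 2/9 = 1/36
q = 1/(1/36) = 36

36.0000


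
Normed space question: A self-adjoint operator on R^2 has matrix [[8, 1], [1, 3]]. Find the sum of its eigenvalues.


For a self-adjoint (symmetric) matrix, the eigenvalues are real.
The sum of eigenvalues equals the trace of the matrix.
trace = 8 + 3 = 11

11


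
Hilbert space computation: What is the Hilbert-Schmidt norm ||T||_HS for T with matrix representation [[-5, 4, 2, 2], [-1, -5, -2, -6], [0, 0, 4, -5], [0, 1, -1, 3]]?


The Hilbert-Schmidt norm is sqrt(sum of squares of all entries).
Sum of squares = (-5)^2 + 4^2 + 2^2 + 2^2 + (-1)^2 + (-5)^2 + (-2)^2 + (-6)^2 + 0^2 + 0^2 + 4^2 + (-5)^2 + 0^2 + 1^2 + (-1)^2 + 3^2
= 25 + 16 + 4 + 4 + 1 + 25 + 4 + 36 + 0 + 0 + 16 + 25 + 0 + 1 + 1 + 9 = 167
||T||_HS = sqrt(167) = 12.9228

12.9228


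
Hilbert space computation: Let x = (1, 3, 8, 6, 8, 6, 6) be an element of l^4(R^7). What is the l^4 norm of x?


The l^4 norm = (sum |x_i|^4)^(1/4)
Sum of 4th powers = 1 + 81 + 4096 + 1296 + 4096 + 1296 + 1296 = 12162
||x||_4 = (12162)^(1/4) = 10.5015

10.5015


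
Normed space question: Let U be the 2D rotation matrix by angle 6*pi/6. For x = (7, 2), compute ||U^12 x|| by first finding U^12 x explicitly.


U is a rotation by theta = 6*pi/6
U^12 = rotation by 12*theta = 72*pi/6 = 0*pi/6 (mod 2*pi)
cos(0*pi/6) = 1.0000, sin(0*pi/6) = 0.0000
U^12 x = (1.0000 * 7 - 0.0000 * 2, 0.0000 * 7 + 1.0000 * 2)
= (7.0000, 2.0000)
||U^12 x|| = sqrt(7.0000^2 + 2.0000^2) = sqrt(53.0000) = 7.2801

7.2801


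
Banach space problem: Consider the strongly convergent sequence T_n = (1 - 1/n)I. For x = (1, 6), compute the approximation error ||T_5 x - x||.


T_5 x - x = (1 - 1/5)x - x = -x/5
||x|| = sqrt(37) = 6.0828
||T_5 x - x|| = ||x||/5 = 6.0828/5 = 1.2166

1.2166


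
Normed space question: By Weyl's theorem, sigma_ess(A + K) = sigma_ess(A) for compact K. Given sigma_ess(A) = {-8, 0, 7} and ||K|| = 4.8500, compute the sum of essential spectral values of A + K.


By Weyl's theorem, the essential spectrum is invariant under compact perturbations.
sigma_ess(A + K) = sigma_ess(A) = {-8, 0, 7}
Sum = -8 + 0 + 7 = -1

-1


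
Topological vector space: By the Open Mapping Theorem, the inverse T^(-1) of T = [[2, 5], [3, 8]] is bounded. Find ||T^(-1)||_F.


det(T) = 2*8 - 5*3 = 1
T^(-1) = (1/1) * [[8, -5], [-3, 2]] = [[8.0000, -5.0000], [-3.0000, 2.0000]]
||T^(-1)||_F^2 = 8.0000^2 + (-5.0000)^2 + (-3.0000)^2 + 2.0000^2 = 102.0000
||T^(-1)||_F = sqrt(102.0000) = 10.0995

10.0995


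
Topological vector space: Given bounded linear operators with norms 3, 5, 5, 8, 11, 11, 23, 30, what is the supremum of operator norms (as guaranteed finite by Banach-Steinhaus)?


By the Uniform Boundedness Principle, the supremum of norms is finite.
sup_k ||T_k|| = max(3, 5, 5, 8, 11, 11, 23, 30) = 30

30


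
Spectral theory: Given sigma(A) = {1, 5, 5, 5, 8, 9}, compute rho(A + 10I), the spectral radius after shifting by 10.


Spectrum of A + 10I = {11, 15, 15, 15, 18, 19}
Spectral radius = max |lambda| over the shifted spectrum
= max(11, 15, 15, 15, 18, 19) = 19

19


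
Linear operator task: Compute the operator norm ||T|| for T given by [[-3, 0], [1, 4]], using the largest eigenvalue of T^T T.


A^T A = [[10, 4], [4, 16]]
trace(A^T A) = 26, det(A^T A) = 144
discriminant = 26^2 - 4*144 = 100
Largest eigenvalue of A^T A = (trace + sqrt(disc))/2 = 18.0000
||T|| = sqrt(18.0000) = 4.2426

4.2426


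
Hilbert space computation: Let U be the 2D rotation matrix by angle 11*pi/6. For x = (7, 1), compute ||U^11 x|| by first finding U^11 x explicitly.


U is a rotation by theta = 11*pi/6
U^11 = rotation by 11*theta = 121*pi/6 = 1*pi/6 (mod 2*pi)
cos(1*pi/6) = 0.8660, sin(1*pi/6) = 0.5000
U^11 x = (0.8660 * 7 - 0.5000 * 1, 0.5000 * 7 + 0.8660 * 1)
= (5.5622, 4.3660)
||U^11 x|| = sqrt(5.5622^2 + 4.3660^2) = sqrt(50.0000) = 7.0711

7.0711


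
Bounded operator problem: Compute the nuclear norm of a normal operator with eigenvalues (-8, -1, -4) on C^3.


For a normal operator, singular values equal |eigenvalues|.
Trace norm = sum |lambda_i| = 8 + 1 + 4
= 13

13


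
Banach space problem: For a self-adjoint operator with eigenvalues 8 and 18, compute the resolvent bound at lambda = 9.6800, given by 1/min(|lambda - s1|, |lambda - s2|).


dist(9.6800, {8, 18}) = min(|9.6800 - 8|, |9.6800 - 18|)
= min(1.6800, 8.3200) = 1.6800
Resolvent bound = 1/1.6800 = 0.5952

0.5952


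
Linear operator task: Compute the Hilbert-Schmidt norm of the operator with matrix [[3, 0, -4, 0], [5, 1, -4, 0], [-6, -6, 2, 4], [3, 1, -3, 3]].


The Hilbert-Schmidt norm is sqrt(sum of squares of all entries).
Sum of squares = 3^2 + 0^2 + (-4)^2 + 0^2 + 5^2 + 1^2 + (-4)^2 + 0^2 + (-6)^2 + (-6)^2 + 2^2 + 4^2 + 3^2 + 1^2 + (-3)^2 + 3^2
= 9 + 0 + 16 + 0 + 25 + 1 + 16 + 0 + 36 + 36 + 4 + 16 + 9 + 1 + 9 + 9 = 187
||T||_HS = sqrt(187) = 13.6748

13.6748


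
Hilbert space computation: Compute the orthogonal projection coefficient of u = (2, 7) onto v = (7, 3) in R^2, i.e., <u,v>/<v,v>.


Computing <u,v> = 2*7 + 7*3 = 35
Computing <v,v> = 7^2 + 3^2 = 58
Projection coefficient = 35/58 = 0.6034

0.6034


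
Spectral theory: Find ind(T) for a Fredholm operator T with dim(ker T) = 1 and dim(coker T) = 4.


The Fredholm index is defined as ind(T) = dim(ker T) - dim(coker T)
= 1 - 4
= -3

-3


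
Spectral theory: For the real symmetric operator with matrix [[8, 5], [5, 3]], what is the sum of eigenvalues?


For a self-adjoint (symmetric) matrix, the eigenvalues are real.
The sum of eigenvalues equals the trace of the matrix.
trace = 8 + 3 = 11

11


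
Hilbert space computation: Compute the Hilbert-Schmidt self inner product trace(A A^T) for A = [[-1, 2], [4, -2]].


trace(A * A^T) = sum of squares of all entries
= (-1)^2 + 2^2 + 4^2 + (-2)^2
= 1 + 4 + 16 + 4
= 25

25


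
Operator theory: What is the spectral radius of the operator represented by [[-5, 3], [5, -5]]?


For a 2x2 matrix, eigenvalues satisfy lambda^2 - (trace)*lambda + det = 0
trace = -5 + -5 = -10
det = -5*-5 - 3*5 = 10
discriminant = (-10)^2 - 4*(10) = 60
spectral radius = max |eigenvalue| = 8.8730

8.8730


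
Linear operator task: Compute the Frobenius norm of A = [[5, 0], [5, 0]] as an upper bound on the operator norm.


||A||_F^2 = sum a_ij^2
= 5^2 + 0^2 + 5^2 + 0^2
= 25 + 0 + 25 + 0 = 50
||A||_F = sqrt(50) = 7.0711

7.0711


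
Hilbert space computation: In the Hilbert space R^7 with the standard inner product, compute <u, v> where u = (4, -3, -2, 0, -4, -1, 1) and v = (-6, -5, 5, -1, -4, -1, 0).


Computing the standard inner product <u, v> = sum u_i * v_i
= 4*-6 + -3*-5 + -2*5 + 0*-1 + -4*-4 + -1*-1 + 1*0
= -24 + 15 + -10 + 0 + 16 + 1 + 0
= -2

-2


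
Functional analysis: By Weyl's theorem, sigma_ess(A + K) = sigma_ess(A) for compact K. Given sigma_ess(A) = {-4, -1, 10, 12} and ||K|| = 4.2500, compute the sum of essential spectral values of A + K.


By Weyl's theorem, the essential spectrum is invariant under compact perturbations.
sigma_ess(A + K) = sigma_ess(A) = {-4, -1, 10, 12}
Sum = -4 + -1 + 10 + 12 = 17

17


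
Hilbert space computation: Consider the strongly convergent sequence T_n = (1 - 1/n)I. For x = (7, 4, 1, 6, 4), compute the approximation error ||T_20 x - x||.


T_20 x - x = (1 - 1/20)x - x = -x/20
||x|| = sqrt(118) = 10.8628
||T_20 x - x|| = ||x||/20 = 10.8628/20 = 0.5431

0.5431


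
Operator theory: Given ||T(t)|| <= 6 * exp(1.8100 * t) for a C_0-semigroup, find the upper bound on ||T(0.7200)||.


||T(0.7200)|| <= 6 * exp(1.8100 * 0.7200)
= 6 * exp(1.3032)
= 6 * 3.6811
= 22.0863

22.0863


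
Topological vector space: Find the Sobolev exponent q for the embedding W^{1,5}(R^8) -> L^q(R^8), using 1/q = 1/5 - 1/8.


Using the Sobolev embedding formula: 1/q = 1/p - k/n
1/q = 1/5 - 1/8 = 3/40
q = 1/(3/40) = 40/3 = 13.3333

13.3333


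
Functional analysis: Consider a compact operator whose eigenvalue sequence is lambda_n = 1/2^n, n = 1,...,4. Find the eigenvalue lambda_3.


The eigenvalue formula gives lambda_3 = 1/2^3
= 1/8
= 0.1250

0.1250


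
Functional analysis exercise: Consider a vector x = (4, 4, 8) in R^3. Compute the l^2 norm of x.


The l^2 norm = (sum |x_i|^2)^(1/2)
Sum of 2th powers = 16 + 16 + 64 = 96
||x||_2 = (96)^(1/2) = 9.7980

9.7980


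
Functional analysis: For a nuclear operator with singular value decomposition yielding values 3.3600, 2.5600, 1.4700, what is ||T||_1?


The nuclear norm is the sum of all singular values.
||T||_1 = 3.3600 + 2.5600 + 1.4700
= 7.3900

7.3900


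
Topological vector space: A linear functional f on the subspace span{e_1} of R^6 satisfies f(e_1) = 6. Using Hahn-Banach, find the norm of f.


The norm of f is given by ||f|| = sup_{||x||=1} |f(x)|.
On span{e_1}, ||e_1|| = 1, so ||f|| = |f(e_1)| / ||e_1||
= |6| / 1 = 6.0000

6.0000


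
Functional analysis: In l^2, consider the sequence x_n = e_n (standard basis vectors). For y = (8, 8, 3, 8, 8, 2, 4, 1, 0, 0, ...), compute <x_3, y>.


x_3 = e_3 is the standard basis vector with 1 in position 3.
<x_3, y> = y_3 = 3
As n -> infinity, <x_n, y> -> 0, confirming weak convergence of (x_n) to 0.

3


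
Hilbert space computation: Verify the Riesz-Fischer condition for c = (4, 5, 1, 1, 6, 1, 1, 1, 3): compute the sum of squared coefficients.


sum |c_n|^2 = 4^2 + 5^2 + 1^2 + 1^2 + 6^2 + 1^2 + 1^2 + 1^2 + 3^2
= 16 + 25 + 1 + 1 + 36 + 1 + 1 + 1 + 9
= 91

91


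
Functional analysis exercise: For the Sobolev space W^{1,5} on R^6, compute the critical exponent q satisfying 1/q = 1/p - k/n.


Using the Sobolev embedding formula: 1/q = 1/p - k/n
1/q = 1/5 - 1/6 = 1/30
q = 1/(1/30) = 30

30.0000


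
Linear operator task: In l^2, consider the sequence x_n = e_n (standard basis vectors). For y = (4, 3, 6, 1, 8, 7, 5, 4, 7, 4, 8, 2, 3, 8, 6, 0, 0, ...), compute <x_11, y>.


x_11 = e_11 is the standard basis vector with 1 in position 11.
<x_11, y> = y_11 = 8
As n -> infinity, <x_n, y> -> 0, confirming weak convergence of (x_n) to 0.

8


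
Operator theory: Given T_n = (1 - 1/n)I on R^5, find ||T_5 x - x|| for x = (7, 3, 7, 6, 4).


T_5 x - x = (1 - 1/5)x - x = -x/5
||x|| = sqrt(159) = 12.6095
||T_5 x - x|| = ||x||/5 = 12.6095/5 = 2.5219

2.5219


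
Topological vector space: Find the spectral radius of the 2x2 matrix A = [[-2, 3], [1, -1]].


For a 2x2 matrix, eigenvalues satisfy lambda^2 - (trace)*lambda + det = 0
trace = -2 + -1 = -3
det = -2*-1 - 3*1 = -1
discriminant = (-3)^2 - 4*(-1) = 13
spectral radius = max |eigenvalue| = 3.3028

3.3028


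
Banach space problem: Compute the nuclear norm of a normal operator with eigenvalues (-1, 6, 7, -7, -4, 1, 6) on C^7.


For a normal operator, singular values equal |eigenvalues|.
Trace norm = sum |lambda_i| = 1 + 6 + 7 + 7 + 4 + 1 + 6
= 32

32


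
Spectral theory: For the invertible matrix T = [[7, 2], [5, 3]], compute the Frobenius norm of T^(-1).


det(T) = 7*3 - 2*5 = 11
T^(-1) = (1/11) * [[3, -2], [-5, 7]] = [[0.2727, -0.1818], [-0.4545, 0.6364]]
||T^(-1)||_F^2 = 0.2727^2 + (-0.1818)^2 + (-0.4545)^2 + 0.6364^2 = 0.7190
||T^(-1)||_F = sqrt(0.7190) = 0.8479

0.8479


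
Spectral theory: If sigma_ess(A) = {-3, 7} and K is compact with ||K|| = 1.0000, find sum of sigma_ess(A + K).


By Weyl's theorem, the essential spectrum is invariant under compact perturbations.
sigma_ess(A + K) = sigma_ess(A) = {-3, 7}
Sum = -3 + 7 = 4

4


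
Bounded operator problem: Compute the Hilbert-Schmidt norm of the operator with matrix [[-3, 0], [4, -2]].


The Hilbert-Schmidt norm is sqrt(sum of squares of all entries).
Sum of squares = (-3)^2 + 0^2 + 4^2 + (-2)^2
= 9 + 0 + 16 + 4 = 29
||T||_HS = sqrt(29) = 5.3852

5.3852


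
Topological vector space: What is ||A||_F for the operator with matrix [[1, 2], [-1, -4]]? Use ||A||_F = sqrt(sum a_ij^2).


||A||_F^2 = sum a_ij^2
= 1^2 + 2^2 + (-1)^2 + (-4)^2
= 1 + 4 + 1 + 16 = 22
||A||_F = sqrt(22) = 4.6904

4.6904


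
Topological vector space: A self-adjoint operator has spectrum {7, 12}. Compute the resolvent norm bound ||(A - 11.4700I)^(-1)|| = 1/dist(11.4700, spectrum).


dist(11.4700, {7, 12}) = min(|11.4700 - 7|, |11.4700 - 12|)
= min(4.4700, 0.5300) = 0.5300
Resolvent bound = 1/0.5300 = 1.8868

1.8868


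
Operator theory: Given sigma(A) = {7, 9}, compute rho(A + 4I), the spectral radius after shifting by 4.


Spectrum of A + 4I = {11, 13}
Spectral radius = max |lambda| over the shifted spectrum
= max(11, 13) = 13

13


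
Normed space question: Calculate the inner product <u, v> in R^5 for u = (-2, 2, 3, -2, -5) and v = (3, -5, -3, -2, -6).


Computing the standard inner product <u, v> = sum u_i * v_i
= -2*3 + 2*-5 + 3*-3 + -2*-2 + -5*-6
= -6 + -10 + -9 + 4 + 30
= 9

9


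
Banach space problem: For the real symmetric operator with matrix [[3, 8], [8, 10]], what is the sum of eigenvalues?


For a self-adjoint (symmetric) matrix, the eigenvalues are real.
The sum of eigenvalues equals the trace of the matrix.
trace = 3 + 10 = 13

13


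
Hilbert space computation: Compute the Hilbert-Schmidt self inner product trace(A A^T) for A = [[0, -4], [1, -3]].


trace(A * A^T) = sum of squares of all entries
= 0^2 + (-4)^2 + 1^2 + (-3)^2
= 0 + 16 + 1 + 9
= 26

26


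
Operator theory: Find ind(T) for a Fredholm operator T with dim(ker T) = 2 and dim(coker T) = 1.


The Fredholm index is defined as ind(T) = dim(ker T) - dim(coker T)
= 2 - 1
= 1

1


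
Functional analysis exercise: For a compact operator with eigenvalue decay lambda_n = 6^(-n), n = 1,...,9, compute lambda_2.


The eigenvalue formula gives lambda_2 = 1/6^2
= 1/36
= 0.0278

0.0278


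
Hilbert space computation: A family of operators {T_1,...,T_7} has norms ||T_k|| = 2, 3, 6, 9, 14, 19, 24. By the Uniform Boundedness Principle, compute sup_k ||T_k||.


By the Uniform Boundedness Principle, the supremum of norms is finite.
sup_k ||T_k|| = max(2, 3, 6, 9, 14, 19, 24) = 24

24


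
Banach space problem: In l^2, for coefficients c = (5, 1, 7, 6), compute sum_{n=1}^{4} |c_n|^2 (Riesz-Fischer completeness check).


sum |c_n|^2 = 5^2 + 1^2 + 7^2 + 6^2
= 25 + 1 + 49 + 36
= 111

111


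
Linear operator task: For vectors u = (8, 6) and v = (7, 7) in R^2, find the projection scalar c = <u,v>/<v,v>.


Computing <u,v> = 8*7 + 6*7 = 98
Computing <v,v> = 7^2 + 7^2 = 98
Projection coefficient = 98/98 = 1.0000

1.0000


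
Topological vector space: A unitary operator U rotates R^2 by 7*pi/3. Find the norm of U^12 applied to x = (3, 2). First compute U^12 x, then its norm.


U is a rotation by theta = 7*pi/3
U^12 = rotation by 12*theta = 84*pi/3 = 0*pi/3 (mod 2*pi)
cos(0*pi/3) = 1.0000, sin(0*pi/3) = 0.0000
U^12 x = (1.0000 * 3 - 0.0000 * 2, 0.0000 * 3 + 1.0000 * 2)
= (3.0000, 2.0000)
||U^12 x|| = sqrt(3.0000^2 + 2.0000^2) = sqrt(13.0000) = 3.6056

3.6056


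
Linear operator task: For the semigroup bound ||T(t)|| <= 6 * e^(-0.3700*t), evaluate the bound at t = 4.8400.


||T(4.8400)|| <= 6 * exp(-0.3700 * 4.8400)
= 6 * exp(-1.7908)
= 6 * 0.1668
= 1.0010

1.0010


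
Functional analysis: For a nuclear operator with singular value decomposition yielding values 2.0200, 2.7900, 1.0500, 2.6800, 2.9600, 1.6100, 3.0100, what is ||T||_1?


The nuclear norm is the sum of all singular values.
||T||_1 = 2.0200 + 2.7900 + 1.0500 + 2.6800 + 2.9600 + 1.6100 + 3.0100
= 16.1200

16.1200


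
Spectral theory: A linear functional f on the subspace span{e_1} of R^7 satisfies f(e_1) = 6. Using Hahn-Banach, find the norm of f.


The norm of f is given by ||f|| = sup_{||x||=1} |f(x)|.
On span{e_1}, ||e_1|| = 1, so ||f|| = |f(e_1)| / ||e_1||
= |6| / 1 = 6.0000

6.0000


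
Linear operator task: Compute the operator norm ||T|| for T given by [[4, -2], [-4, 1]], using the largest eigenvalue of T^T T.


A^T A = [[32, -12], [-12, 5]]
trace(A^T A) = 37, det(A^T A) = 16
discriminant = 37^2 - 4*16 = 1305
Largest eigenvalue of A^T A = (trace + sqrt(disc))/2 = 36.5624
||T|| = sqrt(36.5624) = 6.0467

6.0467


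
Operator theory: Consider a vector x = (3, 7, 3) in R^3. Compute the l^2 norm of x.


The l^2 norm = (sum |x_i|^2)^(1/2)
Sum of 2th powers = 9 + 49 + 9 = 67
||x||_2 = (67)^(1/2) = 8.1854

8.1854


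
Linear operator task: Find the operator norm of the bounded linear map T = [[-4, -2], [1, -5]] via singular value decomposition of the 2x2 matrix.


A^T A = [[17, 3], [3, 29]]
trace(A^T A) = 46, det(A^T A) = 484
discriminant = 46^2 - 4*484 = 180
Largest eigenvalue of A^T A = (trace + sqrt(disc))/2 = 29.7082
||T|| = sqrt(29.7082) = 5.4505

5.4505


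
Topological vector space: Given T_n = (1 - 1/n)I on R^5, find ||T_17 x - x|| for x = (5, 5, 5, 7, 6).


T_17 x - x = (1 - 1/17)x - x = -x/17
||x|| = sqrt(160) = 12.6491
||T_17 x - x|| = ||x||/17 = 12.6491/17 = 0.7441

0.7441


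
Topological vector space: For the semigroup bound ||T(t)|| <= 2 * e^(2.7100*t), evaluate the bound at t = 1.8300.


||T(1.8300)|| <= 2 * exp(2.7100 * 1.8300)
= 2 * exp(4.9593)
= 2 * 142.4940
= 284.9880

284.9880


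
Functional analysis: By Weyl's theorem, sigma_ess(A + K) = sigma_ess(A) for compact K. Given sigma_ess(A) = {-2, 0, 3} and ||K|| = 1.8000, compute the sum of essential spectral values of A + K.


By Weyl's theorem, the essential spectrum is invariant under compact perturbations.
sigma_ess(A + K) = sigma_ess(A) = {-2, 0, 3}
Sum = -2 + 0 + 3 = 1

1


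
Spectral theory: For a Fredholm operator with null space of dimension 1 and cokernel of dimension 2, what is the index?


The Fredholm index is defined as ind(T) = dim(ker T) - dim(coker T)
= 1 - 2
= -1

-1


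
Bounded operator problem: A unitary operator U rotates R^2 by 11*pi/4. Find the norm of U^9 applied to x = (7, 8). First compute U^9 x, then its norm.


U is a rotation by theta = 11*pi/4
U^9 = rotation by 9*theta = 99*pi/4 = 3*pi/4 (mod 2*pi)
cos(3*pi/4) = -0.7071, sin(3*pi/4) = 0.7071
U^9 x = (-0.7071 * 7 - 0.7071 * 8, 0.7071 * 7 + -0.7071 * 8)
= (-10.6066, -0.7071)
||U^9 x|| = sqrt((-10.6066)^2 + (-0.7071)^2) = sqrt(113.0000) = 10.6301

10.6301


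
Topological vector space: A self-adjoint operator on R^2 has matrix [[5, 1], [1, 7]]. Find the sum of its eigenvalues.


For a self-adjoint (symmetric) matrix, the eigenvalues are real.
The sum of eigenvalues equals the trace of the matrix.
trace = 5 + 7 = 12

12


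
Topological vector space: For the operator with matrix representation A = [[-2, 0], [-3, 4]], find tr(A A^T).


trace(A * A^T) = sum of squares of all entries
= (-2)^2 + 0^2 + (-3)^2 + 4^2
= 4 + 0 + 9 + 16
= 29

29


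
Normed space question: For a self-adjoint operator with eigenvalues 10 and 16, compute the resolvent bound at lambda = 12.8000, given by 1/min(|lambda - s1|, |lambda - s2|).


dist(12.8000, {10, 16}) = min(|12.8000 - 10|, |12.8000 - 16|)
= min(2.8000, 3.2000) = 2.8000
Resolvent bound = 1/2.8000 = 0.3571

0.3571


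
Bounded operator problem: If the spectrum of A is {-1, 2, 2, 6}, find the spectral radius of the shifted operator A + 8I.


Spectrum of A + 8I = {7, 10, 10, 14}
Spectral radius = max |lambda| over the shifted spectrum
= max(7, 10, 10, 14) = 14

14


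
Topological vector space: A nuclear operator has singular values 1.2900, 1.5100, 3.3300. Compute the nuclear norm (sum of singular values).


The nuclear norm is the sum of all singular values.
||T||_1 = 1.2900 + 1.5100 + 3.3300
= 6.1300

6.1300


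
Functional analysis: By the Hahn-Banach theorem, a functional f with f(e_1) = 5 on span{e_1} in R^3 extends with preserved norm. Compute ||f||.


The norm of f is given by ||f|| = sup_{||x||=1} |f(x)|.
On span{e_1}, ||e_1|| = 1, so ||f|| = |f(e_1)| / ||e_1||
= |5| / 1 = 5.0000

5.0000


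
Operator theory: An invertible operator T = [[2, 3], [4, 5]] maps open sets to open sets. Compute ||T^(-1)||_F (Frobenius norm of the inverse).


det(T) = 2*5 - 3*4 = -2
T^(-1) = (1/-2) * [[5, -3], [-4, 2]] = [[-2.5000, 1.5000], [2.0000, -1.0000]]
||T^(-1)||_F^2 = (-2.5000)^2 + 1.5000^2 + 2.0000^2 + (-1.0000)^2 = 13.5000
||T^(-1)||_F = sqrt(13.5000) = 3.6742

3.6742


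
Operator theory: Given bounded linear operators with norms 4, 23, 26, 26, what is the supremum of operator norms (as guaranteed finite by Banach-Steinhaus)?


By the Uniform Boundedness Principle, the supremum of norms is finite.
sup_k ||T_k|| = max(4, 23, 26, 26) = 26

26


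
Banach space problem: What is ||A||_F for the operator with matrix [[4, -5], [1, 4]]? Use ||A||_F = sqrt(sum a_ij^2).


||A||_F^2 = sum a_ij^2
= 4^2 + (-5)^2 + 1^2 + 4^2
= 16 + 25 + 1 + 16 = 58
||A||_F = sqrt(58) = 7.6158

7.6158


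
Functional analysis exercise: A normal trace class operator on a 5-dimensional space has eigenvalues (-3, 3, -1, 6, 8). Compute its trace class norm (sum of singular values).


For a normal operator, singular values equal |eigenvalues|.
Trace norm = sum |lambda_i| = 3 + 3 + 1 + 6 + 8
= 21

21


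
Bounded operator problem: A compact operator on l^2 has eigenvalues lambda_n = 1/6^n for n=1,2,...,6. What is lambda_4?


The eigenvalue formula gives lambda_4 = 1/6^4
= 1/1296
= 7.7160e-04

7.7160e-04


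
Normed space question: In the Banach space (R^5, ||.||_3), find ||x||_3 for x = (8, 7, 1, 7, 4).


The l^3 norm = (sum |x_i|^3)^(1/3)
Sum of 3th powers = 512 + 343 + 1 + 343 + 64 = 1263
||x||_3 = (1263)^(1/3) = 10.8094

10.8094


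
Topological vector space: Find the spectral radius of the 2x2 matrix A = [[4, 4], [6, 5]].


For a 2x2 matrix, eigenvalues satisfy lambda^2 - (trace)*lambda + det = 0
trace = 4 + 5 = 9
det = 4*5 - 4*6 = -4
discriminant = 9^2 - 4*(-4) = 97
spectral radius = max |eigenvalue| = 9.4244

9.4244


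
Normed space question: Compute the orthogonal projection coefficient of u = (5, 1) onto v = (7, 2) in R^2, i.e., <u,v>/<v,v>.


Computing <u,v> = 5*7 + 1*2 = 37
Computing <v,v> = 7^2 + 2^2 = 53
Projection coefficient = 37/53 = 0.6981

0.6981


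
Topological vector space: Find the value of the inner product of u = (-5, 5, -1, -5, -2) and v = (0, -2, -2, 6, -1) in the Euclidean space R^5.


Computing the standard inner product <u, v> = sum u_i * v_i
= -5*0 + 5*-2 + -1*-2 + -5*6 + -2*-1
= 0 + -10 + 2 + -30 + 2
= -36

-36


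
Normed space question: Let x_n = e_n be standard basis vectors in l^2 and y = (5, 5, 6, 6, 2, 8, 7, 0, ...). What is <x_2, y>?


x_2 = e_2 is the standard basis vector with 1 in position 2.
<x_2, y> = y_2 = 5
As n -> infinity, <x_n, y> -> 0, confirming weak convergence of (x_n) to 0.

5


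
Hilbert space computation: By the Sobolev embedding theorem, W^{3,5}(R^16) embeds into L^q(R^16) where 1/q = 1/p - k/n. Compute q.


Using the Sobolev embedding formula: 1/q = 1/p - k/n
1/q = 1/5 - 3/16 = 1/80
q = 1/(1/80) = 80

80.0000


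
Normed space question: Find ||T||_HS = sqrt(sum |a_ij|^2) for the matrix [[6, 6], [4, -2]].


The Hilbert-Schmidt norm is sqrt(sum of squares of all entries).
Sum of squares = 6^2 + 6^2 + 4^2 + (-2)^2
= 36 + 36 + 16 + 4 = 92
||T||_HS = sqrt(92) = 9.5917

9.5917


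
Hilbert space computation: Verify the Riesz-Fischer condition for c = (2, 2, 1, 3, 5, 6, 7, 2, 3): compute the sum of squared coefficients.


sum |c_n|^2 = 2^2 + 2^2 + 1^2 + 3^2 + 5^2 + 6^2 + 7^2 + 2^2 + 3^2
= 4 + 4 + 1 + 9 + 25 + 36 + 49 + 4 + 9
= 141

141


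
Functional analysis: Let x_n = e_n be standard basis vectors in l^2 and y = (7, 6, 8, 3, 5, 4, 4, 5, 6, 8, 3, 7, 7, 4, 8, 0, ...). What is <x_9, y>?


x_9 = e_9 is the standard basis vector with 1 in position 9.
<x_9, y> = y_9 = 6
As n -> infinity, <x_n, y> -> 0, confirming weak convergence of (x_n) to 0.

6


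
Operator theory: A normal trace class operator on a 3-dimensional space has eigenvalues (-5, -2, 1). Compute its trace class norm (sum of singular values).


For a normal operator, singular values equal |eigenvalues|.
Trace norm = sum |lambda_i| = 5 + 2 + 1
= 8

8


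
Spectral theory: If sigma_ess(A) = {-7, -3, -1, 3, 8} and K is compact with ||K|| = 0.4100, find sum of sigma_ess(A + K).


By Weyl's theorem, the essential spectrum is invariant under compact perturbations.
sigma_ess(A + K) = sigma_ess(A) = {-7, -3, -1, 3, 8}
Sum = -7 + -3 + -1 + 3 + 8 = 0

0


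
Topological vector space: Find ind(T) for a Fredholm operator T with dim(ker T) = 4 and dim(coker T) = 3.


The Fredholm index is defined as ind(T) = dim(ker T) - dim(coker T)
= 4 - 3
= 1

1


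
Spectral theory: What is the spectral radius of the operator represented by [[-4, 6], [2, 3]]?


For a 2x2 matrix, eigenvalues satisfy lambda^2 - (trace)*lambda + det = 0
trace = -4 + 3 = -1
det = -4*3 - 6*2 = -24
discriminant = (-1)^2 - 4*(-24) = 97
spectral radius = max |eigenvalue| = 5.4244

5.4244


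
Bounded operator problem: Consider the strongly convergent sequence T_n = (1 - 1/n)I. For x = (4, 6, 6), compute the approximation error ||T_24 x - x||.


T_24 x - x = (1 - 1/24)x - x = -x/24
||x|| = sqrt(88) = 9.3808
||T_24 x - x|| = ||x||/24 = 9.3808/24 = 0.3909

0.3909


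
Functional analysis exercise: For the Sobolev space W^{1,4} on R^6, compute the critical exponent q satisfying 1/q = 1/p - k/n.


Using the Sobolev embedding formula: 1/q = 1/p - k/n
1/q = 1/4 - 1/6 = 1/12
q = 1/(1/12) = 12

12.0000


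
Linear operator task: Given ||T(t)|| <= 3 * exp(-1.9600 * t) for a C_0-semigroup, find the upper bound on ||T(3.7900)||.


||T(3.7900)|| <= 3 * exp(-1.9600 * 3.7900)
= 3 * exp(-7.4284)
= 3 * 5.9414e-04
= 0.0018

0.0018


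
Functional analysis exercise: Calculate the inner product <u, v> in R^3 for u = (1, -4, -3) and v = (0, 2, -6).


Computing the standard inner product <u, v> = sum u_i * v_i
= 1*0 + -4*2 + -3*-6
= 0 + -8 + 18
= 10

10


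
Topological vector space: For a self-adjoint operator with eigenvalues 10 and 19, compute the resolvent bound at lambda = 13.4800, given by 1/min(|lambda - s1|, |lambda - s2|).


dist(13.4800, {10, 19}) = min(|13.4800 - 10|, |13.4800 - 19|)
= min(3.4800, 5.5200) = 3.4800
Resolvent bound = 1/3.4800 = 0.2874

0.2874


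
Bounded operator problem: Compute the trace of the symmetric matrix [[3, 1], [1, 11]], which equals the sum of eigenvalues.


For a self-adjoint (symmetric) matrix, the eigenvalues are real.
The sum of eigenvalues equals the trace of the matrix.
trace = 3 + 11 = 14

14


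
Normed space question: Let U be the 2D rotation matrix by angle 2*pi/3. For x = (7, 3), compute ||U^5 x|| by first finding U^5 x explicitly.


U is a rotation by theta = 2*pi/3
U^5 = rotation by 5*theta = 10*pi/3 = 4*pi/3 (mod 2*pi)
cos(4*pi/3) = -0.5000, sin(4*pi/3) = -0.8660
U^5 x = (-0.5000 * 7 - -0.8660 * 3, -0.8660 * 7 + -0.5000 * 3)
= (-0.9019, -7.5622)
||U^5 x|| = sqrt((-0.9019)^2 + (-7.5622)^2) = sqrt(58.0000) = 7.6158

7.6158


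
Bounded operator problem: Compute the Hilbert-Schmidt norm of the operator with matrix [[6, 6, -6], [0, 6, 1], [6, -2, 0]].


The Hilbert-Schmidt norm is sqrt(sum of squares of all entries).
Sum of squares = 6^2 + 6^2 + (-6)^2 + 0^2 + 6^2 + 1^2 + 6^2 + (-2)^2 + 0^2
= 36 + 36 + 36 + 0 + 36 + 1 + 36 + 4 + 0 = 185
||T||_HS = sqrt(185) = 13.6015

13.6015
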